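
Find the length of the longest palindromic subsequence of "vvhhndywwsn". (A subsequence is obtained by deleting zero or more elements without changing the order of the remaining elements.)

One longest palindromic subsequence is nwwn (positions 5,8,9,11); it reads the same forward and backward, and the interval DP gives dp[1][11] = 4.

4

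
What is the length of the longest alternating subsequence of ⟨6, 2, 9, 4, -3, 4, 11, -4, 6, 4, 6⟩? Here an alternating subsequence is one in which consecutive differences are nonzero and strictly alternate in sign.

Track the best alternating length ending on an up-step vs a down-step at each position: up/down = 1/1, 1/2, 3/1, 3/4, 1/4, 5/4, 5/1, 1/6, 7/6, 7/8, 9/6.
The maximum over both is 9; one such subsequence is 6, 2, 9, -3, 4, -4, 6, 4, 6.

9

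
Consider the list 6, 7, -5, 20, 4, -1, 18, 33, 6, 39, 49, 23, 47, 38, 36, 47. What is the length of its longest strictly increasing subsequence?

6

One longest increasing subsequence is 6, 7, 20, 33, 39, 49 (positions 1,2,4,8,10,11), of length 6; no longer one exists.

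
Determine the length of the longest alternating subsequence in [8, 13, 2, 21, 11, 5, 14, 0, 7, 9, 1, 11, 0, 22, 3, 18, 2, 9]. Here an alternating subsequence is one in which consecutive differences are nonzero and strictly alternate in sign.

Track the best alternating length ending on an up-step vs a down-step at each position: up/down = 1/1, 2/1, 1/3, 4/1, 4/5, 4/5, 6/5, 1/7, 8/7, 8/7, 8/9, 10/7, 1/11, 12/1, 12/13, 14/13, 12/15, 16/15.
The maximum over both is 16; one such subsequence is 8, 13, 2, 21, 11, 14, 0, 7, 1, 11, 0, 22, 3, 18, 2, 9.

16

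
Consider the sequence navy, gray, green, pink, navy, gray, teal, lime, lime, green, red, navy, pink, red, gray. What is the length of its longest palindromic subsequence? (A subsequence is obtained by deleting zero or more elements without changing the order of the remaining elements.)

One longest palindromic subsequence is gray pink navy lime lime navy pink gray (positions 2,4,5,8,9,12,13,15); it reads the same forward and backward, and the interval DP gives dp[1][15] = 8.

8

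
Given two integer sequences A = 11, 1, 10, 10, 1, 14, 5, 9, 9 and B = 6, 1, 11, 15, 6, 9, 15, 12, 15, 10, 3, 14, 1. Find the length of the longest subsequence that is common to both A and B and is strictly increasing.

For each value that appears in both, track the longest common increasing run ending there.
The best achievable length is 3; one witness is 1, 10, 14 (A-positions 2,3,6, B-positions 2,10,12).

3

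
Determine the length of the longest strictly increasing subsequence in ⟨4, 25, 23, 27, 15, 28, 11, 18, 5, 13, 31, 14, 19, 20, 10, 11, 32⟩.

Let dp[i] be the longest increasing subsequence ending at position i. Then dp = [1, 2, 2, 3, 2, 4, 2, 3, 2, 3, 5, 4, 5, 6, 3, 4, 7].
The maximum is 7; one witness is 4, 11, 13, 14, 19, 20, 32 at positions 1,7,10,12,13,14,17.

7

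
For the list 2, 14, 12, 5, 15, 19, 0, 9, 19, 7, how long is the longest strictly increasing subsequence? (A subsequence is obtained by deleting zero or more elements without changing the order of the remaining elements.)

Let dp[i] be the longest increasing subsequence ending at position i. Then dp = [1, 2, 2, 2, 3, 4, 1, 3, 4, 3].
The maximum is 4; one witness is 2, 14, 15, 19 at positions 1,2,5,6.

4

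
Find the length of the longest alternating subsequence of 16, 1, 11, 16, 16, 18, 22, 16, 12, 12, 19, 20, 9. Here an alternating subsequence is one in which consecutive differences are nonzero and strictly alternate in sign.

A longest alternating subsequence is 16, 1, 18, 16, 19, 9 (positions 1,2,6,8,11,13); its 5 consecutive differences strictly alternate in sign, and length 6 is optimal.

6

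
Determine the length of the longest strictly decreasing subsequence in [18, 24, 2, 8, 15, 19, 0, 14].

3

Scanning left to right, the best length ending at each element is: 18→1, 24→1, 2→2, 8→2, 15→2, 19→2, 0→3, 14→3.
So the longest decreasing subsequence has length 3, e.g. 18, 2, 0.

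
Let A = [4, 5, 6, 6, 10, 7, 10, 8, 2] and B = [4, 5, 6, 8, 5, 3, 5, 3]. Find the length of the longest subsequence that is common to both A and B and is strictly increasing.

For each value that appears in both, track the longest common increasing run ending there.
The best achievable length is 4; one witness is 4, 5, 6, 8 (A-positions 1,2,3,8, B-positions 1,2,3,4).

4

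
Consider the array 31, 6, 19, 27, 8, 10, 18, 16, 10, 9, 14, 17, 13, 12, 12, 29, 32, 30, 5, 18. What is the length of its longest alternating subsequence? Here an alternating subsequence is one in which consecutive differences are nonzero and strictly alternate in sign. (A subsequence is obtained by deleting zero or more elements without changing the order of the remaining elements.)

A longest alternating subsequence is 31, 6, 19, 8, 18, 10, 14, 13, 29, 5, 18 (positions 1,2,3,5,7,9,11,13,16,19,20); its 10 consecutive differences strictly alternate in sign, and length 11 is optimal.

11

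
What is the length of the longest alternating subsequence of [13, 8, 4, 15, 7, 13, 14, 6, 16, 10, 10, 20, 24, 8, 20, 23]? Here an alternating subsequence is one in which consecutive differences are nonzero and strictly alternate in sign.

Track the best alternating length ending on an up-step vs a down-step at each position: up/down = 1/1, 1/2, 1/2, 3/1, 3/4, 5/4, 5/4, 3/6, 7/1, 7/8, 7/8, 9/1, 9/1, 7/10, 11/10, 11/10.
The maximum over both is 11; one such subsequence is 13, 8, 15, 7, 13, 6, 16, 10, 20, 8, 20.

11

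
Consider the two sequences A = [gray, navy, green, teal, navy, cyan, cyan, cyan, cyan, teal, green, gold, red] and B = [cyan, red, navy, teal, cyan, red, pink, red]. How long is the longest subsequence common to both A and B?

4

Backtracking the LCS table gives one alignment: navy (A2,B3) → teal (A4,B4) → cyan (A6,B5) → red (A13,B8).
So the longest common subsequence has length 4.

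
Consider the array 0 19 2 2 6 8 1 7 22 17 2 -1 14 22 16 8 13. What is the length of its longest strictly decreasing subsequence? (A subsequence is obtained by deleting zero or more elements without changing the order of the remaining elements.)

Let dp[i] be the longest decreasing subsequence ending at position i. Then dp = [1, 1, 2, 2, 2, 2, 3, 3, 1, 2, 4, 5, 3, 1, 3, 4, 4].
The maximum is 5; one witness is 19, 8, 7, 2, -1 at positions 2,6,8,11,12.

5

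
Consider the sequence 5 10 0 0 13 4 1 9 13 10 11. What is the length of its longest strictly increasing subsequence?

5

Scanning left to right, the best length ending at each element is: 5→1, 10→2, 0→1, 0→1, 13→3, 4→2, 1→2, 9→3, 13→4, 10→4, 11→5.
So the longest increasing subsequence has length 5, e.g. 0, 4, 9, 10, 11.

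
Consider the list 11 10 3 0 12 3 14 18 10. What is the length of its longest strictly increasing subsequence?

4

Scanning left to right, the best length ending at each element is: 11→1, 10→1, 3→1, 0→1, 12→2, 3→2, 14→3, 18→4, 10→3.
So the longest increasing subsequence has length 4, e.g. 11, 12, 14, 18.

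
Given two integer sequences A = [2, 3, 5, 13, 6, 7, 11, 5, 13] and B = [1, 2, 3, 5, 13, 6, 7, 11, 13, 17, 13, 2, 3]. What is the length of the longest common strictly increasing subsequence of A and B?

7

A longest common strictly increasing subsequence is 2, 3, 5, 6, 7, 11, 13 (length 7); it appears in order in both A and B, and no longer such subsequence exists.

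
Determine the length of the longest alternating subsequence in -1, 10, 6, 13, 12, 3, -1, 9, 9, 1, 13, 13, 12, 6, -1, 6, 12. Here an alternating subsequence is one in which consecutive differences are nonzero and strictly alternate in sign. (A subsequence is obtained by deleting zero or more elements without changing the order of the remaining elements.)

Track the best alternating length ending on an up-step vs a down-step at each position: up/down = 1/1, 2/1, 2/3, 4/1, 4/5, 2/5, 1/5, 6/5, 6/5, 6/7, 8/1, 8/1, 8/9, 8/9, 1/9, 10/9, 10/9.
The maximum over both is 10; one such subsequence is -1, 10, 6, 13, 3, 9, 1, 13, -1, 6.

10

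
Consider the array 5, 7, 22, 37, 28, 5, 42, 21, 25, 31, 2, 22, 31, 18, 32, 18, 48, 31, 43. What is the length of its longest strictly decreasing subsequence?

5

Let dp[i] be the longest decreasing subsequence ending at position i. Then dp = [1, 1, 1, 1, 2, 3, 1, 3, 3, 2, 4, 4, 2, 5, 2, 5, 1, 3, 2].
The maximum is 5; one witness is 37, 28, 25, 22, 18 at positions 4,5,9,12,14.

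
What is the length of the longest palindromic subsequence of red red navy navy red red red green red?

One longest palindromic subsequence is red red red red red red (positions 1,2,5,6,7,9); it reads the same forward and backward, and the interval DP gives dp[1][9] = 6.

6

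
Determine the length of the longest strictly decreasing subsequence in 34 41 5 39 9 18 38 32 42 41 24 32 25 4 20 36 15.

7

Let dp[i] be the longest decreasing subsequence ending at position i. Then dp = [1, 1, 2, 2, 3, 3, 3, 4, 1, 2, 5, 4, 5, 6, 6, 4, 7].
The maximum is 7; one witness is 41, 39, 38, 32, 24, 20, 15 at positions 2,4,7,8,11,15,17.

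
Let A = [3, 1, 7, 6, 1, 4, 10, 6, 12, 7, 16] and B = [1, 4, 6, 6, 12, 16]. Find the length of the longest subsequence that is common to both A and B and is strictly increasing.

For each value that appears in both, track the longest common increasing run ending there.
The best achievable length is 5; one witness is 1, 4, 6, 12, 16 (A-positions 2,6,8,9,11, B-positions 1,2,3,5,6).

5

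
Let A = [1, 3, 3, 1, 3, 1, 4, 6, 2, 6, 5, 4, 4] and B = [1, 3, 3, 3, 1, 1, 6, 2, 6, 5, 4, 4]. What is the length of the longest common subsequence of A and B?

A longest common subsequence is 1, 3, 3, 1, 1, 6, 2, 6, 5, 4, 4 (length 11); the LCS DP confirms no longer common subsequence exists.

11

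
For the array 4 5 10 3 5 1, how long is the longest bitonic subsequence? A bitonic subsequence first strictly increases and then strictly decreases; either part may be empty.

5

Let inc[i] be the LIS ending at i and dec[i] the longest strictly decreasing subsequence starting at i. inc = [1, 2, 3, 1, 2, 1], dec = [3, 3, 3, 2, 2, 1].
max_i inc[i]+dec[i]−1 = 5, with one witness 4, 5, 10, 5, 1.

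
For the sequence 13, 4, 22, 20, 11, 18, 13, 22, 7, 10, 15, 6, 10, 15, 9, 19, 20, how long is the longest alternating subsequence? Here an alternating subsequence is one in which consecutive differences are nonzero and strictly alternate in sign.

A longest alternating subsequence is 13, 4, 22, 11, 18, 13, 22, 7, 10, 6, 10, 9, 19 (positions 1,2,3,5,6,7,8,9,10,12,13,15,16); its 12 consecutive differences strictly alternate in sign, and length 13 is optimal.

13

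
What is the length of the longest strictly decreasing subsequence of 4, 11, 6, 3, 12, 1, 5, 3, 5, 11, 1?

Let dp[i] be the longest decreasing subsequence ending at position i. Then dp = [1, 1, 2, 3, 1, 4, 3, 4, 3, 2, 5].
The maximum is 5; one witness is 11, 6, 5, 3, 1 at positions 2,3,7,8,11.

5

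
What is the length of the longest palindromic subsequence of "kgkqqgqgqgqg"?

One longest palindromic subsequence is gqgqgqgqg (positions 2,4,6,7,8,9,10,11,12); it reads the same forward and backward, and the interval DP gives dp[1][12] = 9.

9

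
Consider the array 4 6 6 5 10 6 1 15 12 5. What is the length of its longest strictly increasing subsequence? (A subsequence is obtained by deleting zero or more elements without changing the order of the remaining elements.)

4

One longest increasing subsequence is 4, 6, 10, 15 (positions 1,2,5,8), of length 4; no longer one exists.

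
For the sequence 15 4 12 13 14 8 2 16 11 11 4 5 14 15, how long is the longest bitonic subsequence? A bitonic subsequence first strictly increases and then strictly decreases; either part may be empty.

One longest bitonic subsequence is 4, 12, 13, 14, 16, 11, 5 (positions 2,3,4,5,8,10,12): it rises to 16 then falls. Length 7 is optimal.

7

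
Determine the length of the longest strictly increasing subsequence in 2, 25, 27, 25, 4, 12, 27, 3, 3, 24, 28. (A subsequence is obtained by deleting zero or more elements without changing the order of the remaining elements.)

Scanning left to right, the best length ending at each element is: 2→1, 25→2, 27→3, 25→2, 4→2, 12→3, 27→4, 3→2, 3→2, 24→4, 28→5.
So the longest increasing subsequence has length 5, e.g. 2, 4, 12, 27, 28.

5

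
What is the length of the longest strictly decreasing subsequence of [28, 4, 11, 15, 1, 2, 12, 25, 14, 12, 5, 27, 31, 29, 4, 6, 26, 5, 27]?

6

Scanning left to right, the best length ending at each element is: 28→1, 4→2, 11→2, 15→2, 1→3, 2→3, 12→3, 25→2, 14→3, 12→4, 5→5, 27→2, 31→1, 29→2, 4→6, 6→5, 26→3, 5→6, 27→3.
So the longest decreasing subsequence has length 6, e.g. 28, 15, 14, 12, 5, 4.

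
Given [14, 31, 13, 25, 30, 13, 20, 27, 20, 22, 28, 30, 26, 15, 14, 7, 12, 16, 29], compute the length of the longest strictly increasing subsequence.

5

Let dp[i] be the longest increasing subsequence ending at position i. Then dp = [1, 2, 1, 2, 3, 1, 2, 3, 2, 3, 4, 5, 4, 2, 2, 1, 2, 3, 5].
The maximum is 5; one witness is 14, 25, 27, 28, 30 at positions 1,4,8,11,12.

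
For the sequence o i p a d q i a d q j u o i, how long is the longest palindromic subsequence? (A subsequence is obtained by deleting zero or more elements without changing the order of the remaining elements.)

5

One longest palindromic subsequence is iqdqi (positions 2,6,9,10,14); it reads the same forward and backward, and the interval DP gives dp[1][14] = 5.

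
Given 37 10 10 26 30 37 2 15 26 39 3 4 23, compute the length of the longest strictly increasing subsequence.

5

Let dp[i] be the longest increasing subsequence ending at position i. Then dp = [1, 1, 1, 2, 3, 4, 1, 2, 3, 5, 2, 3, 4].
The maximum is 5; one witness is 10, 26, 30, 37, 39 at positions 2,4,5,6,10.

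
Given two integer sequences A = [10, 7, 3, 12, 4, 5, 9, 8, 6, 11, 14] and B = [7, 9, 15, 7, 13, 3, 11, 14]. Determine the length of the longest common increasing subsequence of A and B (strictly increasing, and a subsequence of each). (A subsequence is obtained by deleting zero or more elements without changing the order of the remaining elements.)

4

A longest common strictly increasing subsequence is 7, 9, 11, 14 (length 4); it appears in order in both A and B, and no longer such subsequence exists.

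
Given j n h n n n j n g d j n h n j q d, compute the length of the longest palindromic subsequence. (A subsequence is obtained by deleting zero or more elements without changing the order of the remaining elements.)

11

Using dp[i][j] = 2 + dp[i+1][j−1] if the ends match, else max(dp[i+1][j], dp[i][j−1]):
dp[1][17] = 11. A witness is jnhnjdjnhnj at positions 1,2,3,4,7,10,11,12,13,14,15.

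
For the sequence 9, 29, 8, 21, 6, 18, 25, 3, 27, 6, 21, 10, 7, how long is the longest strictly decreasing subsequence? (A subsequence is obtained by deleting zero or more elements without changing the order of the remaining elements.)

Let dp[i] be the longest decreasing subsequence ending at position i. Then dp = [1, 1, 2, 2, 3, 3, 2, 4, 2, 4, 3, 4, 5].
The maximum is 5; one witness is 29, 21, 18, 10, 7 at positions 2,4,6,12,13.

5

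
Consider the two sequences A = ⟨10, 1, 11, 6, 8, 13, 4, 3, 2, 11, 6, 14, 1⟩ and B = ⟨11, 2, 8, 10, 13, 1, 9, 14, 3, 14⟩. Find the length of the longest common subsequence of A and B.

A longest common subsequence is 11, 8, 13, 3, 14 (length 5); the LCS DP confirms no longer common subsequence exists.

5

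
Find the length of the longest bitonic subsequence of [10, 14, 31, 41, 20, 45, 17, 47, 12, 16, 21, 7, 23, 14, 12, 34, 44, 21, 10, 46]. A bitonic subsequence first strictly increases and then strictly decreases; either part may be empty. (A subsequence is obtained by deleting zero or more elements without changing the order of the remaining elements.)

10

Let inc[i] be the LIS ending at i and dec[i] the longest strictly decreasing subsequence starting at i. inc = [1, 2, 3, 4, 3, 5, 3, 6, 2, 3, 4, 1, 5, 3, 2, 6, 7, 4, 2, 8], dec = [2, 3, 7, 7, 6, 6, 5, 5, 2, 4, 4, 1, 4, 3, 2, 3, 3, 2, 1, 1].
max_i inc[i]+dec[i]−1 = 10, with one witness 10, 14, 31, 41, 20, 17, 16, 14, 12, 10.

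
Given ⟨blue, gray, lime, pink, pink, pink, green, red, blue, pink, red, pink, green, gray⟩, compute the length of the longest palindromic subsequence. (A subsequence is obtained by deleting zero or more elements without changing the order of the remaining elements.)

7

One longest palindromic subsequence is gray green pink red pink green gray (positions 2,7,10,11,12,13,14); it reads the same forward and backward, and the interval DP gives dp[1][14] = 7.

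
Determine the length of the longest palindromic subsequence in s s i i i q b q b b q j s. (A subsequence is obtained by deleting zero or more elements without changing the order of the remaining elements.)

7

Using dp[i][j] = 2 + dp[i+1][j−1] if the ends match, else max(dp[i+1][j], dp[i][j−1]):
dp[1][13] = 7. A witness is sqbbbqs at positions 1,6,7,9,10,11,13.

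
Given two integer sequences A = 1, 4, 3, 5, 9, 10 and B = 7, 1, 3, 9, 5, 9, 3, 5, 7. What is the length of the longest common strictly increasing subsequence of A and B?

A longest common strictly increasing subsequence is 1, 3, 5, 9 (length 4); it appears in order in both A and B, and no longer such subsequence exists.

4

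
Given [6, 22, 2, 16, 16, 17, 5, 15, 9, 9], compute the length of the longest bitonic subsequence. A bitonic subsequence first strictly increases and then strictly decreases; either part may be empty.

5

Let inc[i] be the LIS ending at i and dec[i] the longest strictly decreasing subsequence starting at i. inc = [1, 2, 1, 2, 2, 3, 2, 3, 3, 3], dec = [2, 4, 1, 3, 3, 3, 1, 2, 1, 1].
max_i inc[i]+dec[i]−1 = 5, with one witness 6, 22, 17, 15, 9.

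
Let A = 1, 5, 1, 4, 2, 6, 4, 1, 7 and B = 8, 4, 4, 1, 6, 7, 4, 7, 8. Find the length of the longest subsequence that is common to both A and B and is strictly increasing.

3

A longest common strictly increasing subsequence is 4, 6, 7 (length 3); it appears in order in both A and B, and no longer such subsequence exists.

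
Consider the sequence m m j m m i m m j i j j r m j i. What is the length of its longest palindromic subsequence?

Using dp[i][j] = 2 + dp[i+1][j−1] if the ends match, else max(dp[i+1][j], dp[i][j−1]):
dp[1][16] = 9. A witness is mjmmimmjm at positions 2,3,4,5,6,7,8,12,14.

9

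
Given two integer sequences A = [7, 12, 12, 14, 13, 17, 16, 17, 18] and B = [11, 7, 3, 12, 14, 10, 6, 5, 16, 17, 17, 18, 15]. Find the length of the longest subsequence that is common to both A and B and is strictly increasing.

6

For each value that appears in both, track the longest common increasing run ending there.
The best achievable length is 6; one witness is 7, 12, 14, 16, 17, 18 (A-positions 1,2,4,7,8,9, B-positions 2,4,5,9,10,12).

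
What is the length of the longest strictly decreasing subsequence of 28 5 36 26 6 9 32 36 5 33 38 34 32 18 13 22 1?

6

One longest decreasing subsequence is 36, 33, 32, 18, 13, 1 (positions 3,10,13,14,15,17), of length 6; no longer one exists.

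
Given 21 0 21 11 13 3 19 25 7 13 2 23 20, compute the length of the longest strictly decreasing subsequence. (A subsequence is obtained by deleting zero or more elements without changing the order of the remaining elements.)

Let dp[i] be the longest decreasing subsequence ending at position i. Then dp = [1, 2, 1, 2, 2, 3, 2, 1, 3, 3, 4, 2, 3].
The maximum is 4; one witness is 21, 11, 3, 2 at positions 1,4,6,11.

4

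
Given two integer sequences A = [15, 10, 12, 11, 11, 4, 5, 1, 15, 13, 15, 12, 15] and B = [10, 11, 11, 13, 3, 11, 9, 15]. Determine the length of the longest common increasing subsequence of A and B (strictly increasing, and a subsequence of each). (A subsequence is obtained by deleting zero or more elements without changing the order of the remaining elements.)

4

For each value that appears in both, track the longest common increasing run ending there.
The best achievable length is 4; one witness is 10, 11, 13, 15 (A-positions 2,4,10,11, B-positions 1,2,4,8).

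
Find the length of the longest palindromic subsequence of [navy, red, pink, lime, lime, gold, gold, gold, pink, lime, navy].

7

Using dp[i][j] = 2 + dp[i+1][j−1] if the ends match, else max(dp[i+1][j], dp[i][j−1]):
dp[1][11] = 7. A witness is navy lime gold gold gold lime navy at positions 1,4,6,7,8,10,11.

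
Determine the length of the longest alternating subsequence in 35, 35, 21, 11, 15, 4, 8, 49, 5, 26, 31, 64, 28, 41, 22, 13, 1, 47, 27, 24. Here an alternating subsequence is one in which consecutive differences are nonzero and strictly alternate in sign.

A longest alternating subsequence is 35, 11, 15, 4, 8, 5, 31, 28, 41, 22, 47, 27 (positions 1,4,5,6,7,9,11,13,14,15,18,19); its 11 consecutive differences strictly alternate in sign, and length 12 is optimal.

12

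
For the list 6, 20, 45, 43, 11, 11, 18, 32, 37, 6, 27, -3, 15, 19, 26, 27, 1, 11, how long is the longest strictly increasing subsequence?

One longest increasing subsequence is 6, 11, 18, 19, 26, 27 (positions 1,5,7,14,15,16), of length 6; no longer one exists.

6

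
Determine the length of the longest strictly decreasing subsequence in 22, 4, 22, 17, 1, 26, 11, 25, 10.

4

One longest decreasing subsequence is 22, 17, 11, 10 (positions 1,4,7,9), of length 4; no longer one exists.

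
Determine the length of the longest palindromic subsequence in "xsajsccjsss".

6

One longest palindromic subsequence is ssccss (positions 2,5,6,7,10,11); it reads the same forward and backward, and the interval DP gives dp[1][11] = 6.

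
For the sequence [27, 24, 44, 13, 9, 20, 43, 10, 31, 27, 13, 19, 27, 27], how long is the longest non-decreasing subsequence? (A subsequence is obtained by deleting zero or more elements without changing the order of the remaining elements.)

6

Scanning left to right, the best length ending at each element is: 27→1, 24→1, 44→2, 13→1, 9→1, 20→2, 43→3, 10→2, 31→3, 27→3, 13→3, 19→4, 27→5, 27→6.
So the longest non-decreasing subsequence has length 6, e.g. 9, 10, 13, 19, 27, 27.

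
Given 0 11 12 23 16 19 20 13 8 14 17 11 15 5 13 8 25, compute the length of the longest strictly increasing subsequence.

One longest increasing subsequence is 0, 11, 12, 16, 19, 20, 25 (positions 1,2,3,5,6,7,17), of length 7; no longer one exists.

7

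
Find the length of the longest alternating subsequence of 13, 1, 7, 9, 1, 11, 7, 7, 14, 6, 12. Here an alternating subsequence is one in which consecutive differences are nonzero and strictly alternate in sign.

A longest alternating subsequence is 13, 1, 7, 1, 11, 7, 14, 6, 12 (positions 1,2,3,5,6,7,9,10,11); its 8 consecutive differences strictly alternate in sign, and length 9 is optimal.

9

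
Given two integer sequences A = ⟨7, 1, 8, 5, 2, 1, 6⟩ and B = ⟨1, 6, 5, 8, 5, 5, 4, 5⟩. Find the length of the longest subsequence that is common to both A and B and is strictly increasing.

2

A longest common strictly increasing subsequence is 1, 6 (length 2); it appears in order in both A and B, and no longer such subsequence exists.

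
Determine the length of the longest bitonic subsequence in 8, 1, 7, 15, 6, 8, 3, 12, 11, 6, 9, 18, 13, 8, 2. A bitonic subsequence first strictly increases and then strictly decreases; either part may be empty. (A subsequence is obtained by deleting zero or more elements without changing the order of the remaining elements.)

8

One longest bitonic subsequence is 1, 7, 15, 12, 11, 9, 8, 2 (positions 2,3,4,8,9,11,14,15): it rises to 15 then falls. Length 8 is optimal.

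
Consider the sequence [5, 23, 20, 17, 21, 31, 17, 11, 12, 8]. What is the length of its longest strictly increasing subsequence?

Let dp[i] be the longest increasing subsequence ending at position i. Then dp = [1, 2, 2, 2, 3, 4, 2, 2, 3, 2].
The maximum is 4; one witness is 5, 20, 21, 31 at positions 1,3,5,6.

4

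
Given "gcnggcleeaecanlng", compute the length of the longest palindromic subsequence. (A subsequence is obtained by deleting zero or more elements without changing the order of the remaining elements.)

9

Using dp[i][j] = 2 + dp[i+1][j−1] if the ends match, else max(dp[i+1][j], dp[i][j−1]):
dp[1][17] = 9. A witness is gnlacalng at positions 1,3,7,10,12,13,15,16,17.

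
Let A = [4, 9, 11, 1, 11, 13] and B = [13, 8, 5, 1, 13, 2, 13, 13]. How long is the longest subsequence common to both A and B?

A longest common subsequence is 1, 13 (length 2); the LCS DP confirms no longer common subsequence exists.

2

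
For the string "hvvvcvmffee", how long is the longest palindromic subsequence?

One longest palindromic subsequence is vvvv (positions 2,3,4,6); it reads the same forward and backward, and the interval DP gives dp[1][11] = 4.

4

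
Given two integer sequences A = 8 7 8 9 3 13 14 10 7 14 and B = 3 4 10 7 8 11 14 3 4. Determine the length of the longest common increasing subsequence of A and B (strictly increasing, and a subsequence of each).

3

For each value that appears in both, track the longest common increasing run ending there.
The best achievable length is 3; one witness is 7, 8, 14 (A-positions 2,3,7, B-positions 4,5,7).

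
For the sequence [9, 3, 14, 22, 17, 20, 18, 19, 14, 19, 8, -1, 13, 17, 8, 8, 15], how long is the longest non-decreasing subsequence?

6

Scanning left to right, the best length ending at each element is: 9→1, 3→1, 14→2, 22→3, 17→3, 20→4, 18→4, 19→5, 14→3, 19→6, 8→2, -1→1, 13→3, 17→4, 8→3, 8→4, 15→5.
So the longest non-decreasing subsequence has length 6, e.g. 9, 14, 17, 18, 19, 19.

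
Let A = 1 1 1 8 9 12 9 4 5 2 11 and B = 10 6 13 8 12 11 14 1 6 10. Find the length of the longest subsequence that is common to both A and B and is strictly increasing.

A longest common strictly increasing subsequence is 8, 12 (length 2); it appears in order in both A and B, and no longer such subsequence exists.

2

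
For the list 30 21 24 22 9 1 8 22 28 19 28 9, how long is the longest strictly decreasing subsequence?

One longest decreasing subsequence is 30, 24, 22, 9, 1 (positions 1,3,4,5,6), of length 5; no longer one exists.

5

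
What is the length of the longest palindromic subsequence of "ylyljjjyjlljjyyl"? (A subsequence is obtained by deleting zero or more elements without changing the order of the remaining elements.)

Using dp[i][j] = 2 + dp[i+1][j−1] if the ends match, else max(dp[i+1][j], dp[i][j−1]):
dp[1][16] = 11. A witness is lyjjjyjjjyl at positions 2,3,5,6,7,8,9,12,13,15,16.

11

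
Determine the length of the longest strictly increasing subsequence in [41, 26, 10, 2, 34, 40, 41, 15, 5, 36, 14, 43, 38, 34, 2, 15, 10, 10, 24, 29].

6

Let dp[i] be the longest increasing subsequence ending at position i. Then dp = [1, 1, 1, 1, 2, 3, 4, 2, 2, 3, 3, 5, 4, 4, 1, 4, 3, 3, 5, 6].
The maximum is 6; one witness is 2, 5, 14, 15, 24, 29 at positions 4,9,11,16,19,20.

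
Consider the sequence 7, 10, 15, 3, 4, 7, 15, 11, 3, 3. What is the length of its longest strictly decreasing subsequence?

Scanning left to right, the best length ending at each element is: 7→1, 10→1, 15→1, 3→2, 4→2, 7→2, 15→1, 11→2, 3→3, 3→3.
So the longest decreasing subsequence has length 3, e.g. 7, 4, 3.

3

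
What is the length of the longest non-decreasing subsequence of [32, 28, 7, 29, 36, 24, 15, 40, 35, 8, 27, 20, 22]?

4

One longest non-decreasing subsequence is 28, 29, 36, 40 (positions 2,4,5,8), of length 4; no longer one exists.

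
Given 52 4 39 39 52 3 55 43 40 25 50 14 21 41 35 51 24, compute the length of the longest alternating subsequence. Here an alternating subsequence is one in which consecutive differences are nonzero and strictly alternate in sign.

12

Track the best alternating length ending on an up-step vs a down-step at each position: up/down = 1/1, 1/2, 3/2, 3/2, 3/1, 1/4, 5/1, 5/6, 5/6, 5/6, 7/6, 5/8, 9/8, 9/8, 9/10, 11/6, 9/12.
The maximum over both is 12; one such subsequence is 52, 4, 39, 3, 55, 43, 50, 14, 41, 35, 51, 24.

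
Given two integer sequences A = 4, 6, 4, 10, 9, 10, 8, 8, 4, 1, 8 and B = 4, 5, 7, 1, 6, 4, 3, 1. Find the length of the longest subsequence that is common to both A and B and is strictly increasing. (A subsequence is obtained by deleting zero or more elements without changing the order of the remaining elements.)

A longest common strictly increasing subsequence is 4, 6 (length 2); it appears in order in both A and B, and no longer such subsequence exists.

2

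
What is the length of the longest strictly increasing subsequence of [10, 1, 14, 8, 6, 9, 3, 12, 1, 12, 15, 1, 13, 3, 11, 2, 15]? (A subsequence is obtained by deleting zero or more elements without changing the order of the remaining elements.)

Let dp[i] be the longest increasing subsequence ending at position i. Then dp = [1, 1, 2, 2, 2, 3, 2, 4, 1, 4, 5, 1, 5, 2, 4, 2, 6].
The maximum is 6; one witness is 1, 8, 9, 12, 13, 15 at positions 2,4,6,8,13,17.

6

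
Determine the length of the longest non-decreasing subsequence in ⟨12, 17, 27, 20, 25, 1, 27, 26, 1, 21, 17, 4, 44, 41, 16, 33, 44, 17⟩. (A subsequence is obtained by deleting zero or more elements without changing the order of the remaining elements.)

Let dp[i] be the longest non-decreasing subsequence ending at position i. Then dp = [1, 2, 3, 3, 4, 1, 5, 5, 2, 4, 3, 3, 6, 6, 4, 6, 7, 5].
The maximum is 7; one witness is 12, 17, 20, 25, 27, 44, 44 at positions 1,2,4,5,7,13,17.

7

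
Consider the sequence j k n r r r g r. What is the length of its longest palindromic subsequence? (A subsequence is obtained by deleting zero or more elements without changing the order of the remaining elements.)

4

One longest palindromic subsequence is rrrr (positions 4,5,6,8); it reads the same forward and backward, and the interval DP gives dp[1][8] = 4.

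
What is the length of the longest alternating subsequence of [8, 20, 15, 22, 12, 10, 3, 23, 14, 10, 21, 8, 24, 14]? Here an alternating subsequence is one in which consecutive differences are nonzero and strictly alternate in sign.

Track the best alternating length ending on an up-step vs a down-step at each position: up/down = 1/1, 2/1, 2/3, 4/1, 2/5, 2/5, 1/5, 6/1, 6/7, 6/7, 8/7, 6/9, 10/1, 10/11.
The maximum over both is 11; one such subsequence is 8, 20, 15, 22, 12, 23, 14, 21, 8, 24, 14.

11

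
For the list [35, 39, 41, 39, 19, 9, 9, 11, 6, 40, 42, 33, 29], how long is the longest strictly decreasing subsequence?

5

One longest decreasing subsequence is 41, 39, 19, 9, 6 (positions 3,4,5,6,9), of length 5; no longer one exists.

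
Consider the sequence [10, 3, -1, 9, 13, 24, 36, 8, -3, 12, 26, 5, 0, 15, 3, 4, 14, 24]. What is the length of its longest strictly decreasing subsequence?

One longest decreasing subsequence is 10, 9, 8, 5, 0 (positions 1,4,8,12,13), of length 5; no longer one exists.

5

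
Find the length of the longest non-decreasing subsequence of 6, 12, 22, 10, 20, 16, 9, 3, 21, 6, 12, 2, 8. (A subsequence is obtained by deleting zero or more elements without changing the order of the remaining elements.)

Scanning left to right, the best length ending at each element is: 6→1, 12→2, 22→3, 10→2, 20→3, 16→3, 9→2, 3→1, 21→4, 6→2, 12→3, 2→1, 8→3.
So the longest non-decreasing subsequence has length 4, e.g. 6, 12, 20, 21.

4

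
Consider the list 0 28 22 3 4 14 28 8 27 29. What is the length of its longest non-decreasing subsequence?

Let dp[i] be the longest non-decreasing subsequence ending at position i. Then dp = [1, 2, 2, 2, 3, 4, 5, 4, 5, 6].
The maximum is 6; one witness is 0, 3, 4, 14, 28, 29 at positions 1,4,5,6,7,10.

6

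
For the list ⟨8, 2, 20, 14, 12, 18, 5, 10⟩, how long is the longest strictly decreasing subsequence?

4

Let dp[i] be the longest decreasing subsequence ending at position i. Then dp = [1, 2, 1, 2, 3, 2, 4, 4].
The maximum is 4; one witness is 20, 14, 12, 5 at positions 3,4,5,7.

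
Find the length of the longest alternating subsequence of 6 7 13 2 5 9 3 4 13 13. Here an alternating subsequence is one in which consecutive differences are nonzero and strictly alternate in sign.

6

A longest alternating subsequence is 6, 7, 2, 5, 3, 4 (positions 1,2,4,5,7,8); its 5 consecutive differences strictly alternate in sign, and length 6 is optimal.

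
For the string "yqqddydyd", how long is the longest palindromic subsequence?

One longest palindromic subsequence is dydyd (positions 4,6,7,8,9); it reads the same forward and backward, and the interval DP gives dp[1][9] = 5.

5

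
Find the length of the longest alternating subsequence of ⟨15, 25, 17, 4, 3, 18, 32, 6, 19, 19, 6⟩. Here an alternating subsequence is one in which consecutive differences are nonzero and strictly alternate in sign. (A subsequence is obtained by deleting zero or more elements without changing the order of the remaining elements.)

7

Track the best alternating length ending on an up-step vs a down-step at each position: up/down = 1/1, 2/1, 2/3, 1/3, 1/3, 4/3, 4/1, 4/5, 6/5, 6/5, 4/7.
The maximum over both is 7; one such subsequence is 15, 25, 17, 18, 6, 19, 6.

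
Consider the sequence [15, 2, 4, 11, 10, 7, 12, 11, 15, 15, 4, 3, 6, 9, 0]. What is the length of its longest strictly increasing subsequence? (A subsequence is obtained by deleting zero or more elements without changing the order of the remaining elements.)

5

Scanning left to right, the best length ending at each element is: 15→1, 2→1, 4→2, 11→3, 10→3, 7→3, 12→4, 11→4, 15→5, 15→5, 4→2, 3→2, 6→3, 9→4, 0→1.
So the longest increasing subsequence has length 5, e.g. 2, 4, 11, 12, 15.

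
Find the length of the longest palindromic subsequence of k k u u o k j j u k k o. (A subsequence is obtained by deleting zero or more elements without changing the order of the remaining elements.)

8

One longest palindromic subsequence is kkujjukk (positions 1,2,3,7,8,9,10,11); it reads the same forward and backward, and the interval DP gives dp[1][12] = 8.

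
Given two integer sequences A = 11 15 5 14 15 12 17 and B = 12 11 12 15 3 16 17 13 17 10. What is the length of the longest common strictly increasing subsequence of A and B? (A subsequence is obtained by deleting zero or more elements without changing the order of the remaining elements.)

A longest common strictly increasing subsequence is 11, 12, 17 (length 3); it appears in order in both A and B, and no longer such subsequence exists.

3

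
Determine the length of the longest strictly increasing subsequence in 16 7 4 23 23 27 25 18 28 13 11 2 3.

4

Let dp[i] be the longest increasing subsequence ending at position i. Then dp = [1, 1, 1, 2, 2, 3, 3, 2, 4, 2, 2, 1, 2].
The maximum is 4; one witness is 16, 23, 27, 28 at positions 1,4,6,9.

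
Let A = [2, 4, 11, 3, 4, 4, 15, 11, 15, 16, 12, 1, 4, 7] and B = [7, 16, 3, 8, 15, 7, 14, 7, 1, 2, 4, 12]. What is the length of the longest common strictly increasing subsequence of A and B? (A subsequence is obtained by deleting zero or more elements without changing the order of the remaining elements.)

3

A longest common strictly increasing subsequence is 2, 4, 12 (length 3); it appears in order in both A and B, and no longer such subsequence exists.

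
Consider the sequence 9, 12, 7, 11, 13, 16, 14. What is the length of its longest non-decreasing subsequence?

One longest non-decreasing subsequence is 9, 12, 13, 16 (positions 1,2,5,6), of length 4; no longer one exists.

4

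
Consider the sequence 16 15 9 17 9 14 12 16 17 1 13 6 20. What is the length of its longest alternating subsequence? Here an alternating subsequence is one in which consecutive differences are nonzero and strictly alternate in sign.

11

Track the best alternating length ending on an up-step vs a down-step at each position: up/down = 1/1, 1/2, 1/2, 3/1, 1/4, 5/4, 5/6, 7/4, 7/1, 1/8, 9/8, 9/10, 11/1.
The maximum over both is 11; one such subsequence is 16, 15, 17, 9, 14, 12, 16, 1, 13, 6, 20.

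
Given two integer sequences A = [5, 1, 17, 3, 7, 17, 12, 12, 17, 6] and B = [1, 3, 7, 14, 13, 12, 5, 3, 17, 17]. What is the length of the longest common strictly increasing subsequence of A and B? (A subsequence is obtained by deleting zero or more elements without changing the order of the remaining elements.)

For each value that appears in both, track the longest common increasing run ending there.
The best achievable length is 5; one witness is 1, 3, 7, 12, 17 (A-positions 2,4,5,7,9, B-positions 1,2,3,6,9).

5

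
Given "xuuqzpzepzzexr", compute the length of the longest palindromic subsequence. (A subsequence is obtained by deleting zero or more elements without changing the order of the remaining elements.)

7

One longest palindromic subsequence is xzzpzzx (positions 1,5,7,9,10,11,13); it reads the same forward and backward, and the interval DP gives dp[1][14] = 7.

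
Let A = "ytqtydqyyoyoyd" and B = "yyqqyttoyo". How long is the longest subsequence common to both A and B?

A longest common subsequence is yqqyoyo (length 7); the LCS DP confirms no longer common subsequence exists.

7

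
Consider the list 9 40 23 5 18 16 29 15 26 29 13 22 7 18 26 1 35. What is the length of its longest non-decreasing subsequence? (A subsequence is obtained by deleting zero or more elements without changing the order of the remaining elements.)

5

Scanning left to right, the best length ending at each element is: 9→1, 40→2, 23→2, 5→1, 18→2, 16→2, 29→3, 15→2, 26→3, 29→4, 13→2, 22→3, 7→2, 18→3, 26→4, 1→1, 35→5.
So the longest non-decreasing subsequence has length 5, e.g. 9, 23, 29, 29, 35.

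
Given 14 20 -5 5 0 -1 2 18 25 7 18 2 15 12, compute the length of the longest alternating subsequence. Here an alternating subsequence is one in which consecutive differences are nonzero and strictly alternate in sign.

11

Track the best alternating length ending on an up-step vs a down-step at each position: up/down = 1/1, 2/1, 1/3, 4/3, 4/5, 4/5, 6/5, 6/3, 6/1, 6/7, 8/7, 6/9, 10/9, 10/11.
The maximum over both is 11; one such subsequence is 14, 20, -5, 5, 0, 18, 7, 18, 2, 15, 12.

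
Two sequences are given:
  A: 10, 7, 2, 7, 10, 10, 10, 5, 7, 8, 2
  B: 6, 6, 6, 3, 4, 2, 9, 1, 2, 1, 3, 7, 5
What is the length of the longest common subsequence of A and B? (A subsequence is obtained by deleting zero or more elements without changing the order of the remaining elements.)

3

A longest common subsequence is 2, 7, 5 (length 3); the LCS DP confirms no longer common subsequence exists.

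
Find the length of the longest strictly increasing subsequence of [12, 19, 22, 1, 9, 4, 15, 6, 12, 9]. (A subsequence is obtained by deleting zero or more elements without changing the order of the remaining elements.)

One longest increasing subsequence is 1, 4, 6, 12 (positions 4,6,8,9), of length 4; no longer one exists.

4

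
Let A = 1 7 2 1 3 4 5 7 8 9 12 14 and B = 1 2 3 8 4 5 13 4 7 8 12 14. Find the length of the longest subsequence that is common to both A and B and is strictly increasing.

A longest common strictly increasing subsequence is 1, 2, 3, 4, 5, 7, 8, 12, 14 (length 9); it appears in order in both A and B, and no longer such subsequence exists.

9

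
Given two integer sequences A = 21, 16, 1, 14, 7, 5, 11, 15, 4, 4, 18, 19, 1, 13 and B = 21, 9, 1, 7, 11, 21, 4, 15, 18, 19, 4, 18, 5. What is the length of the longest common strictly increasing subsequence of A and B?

For each value that appears in both, track the longest common increasing run ending there.
The best achievable length is 6; one witness is 1, 7, 11, 15, 18, 19 (A-positions 3,5,7,8,11,12, B-positions 3,4,5,8,9,10).

6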